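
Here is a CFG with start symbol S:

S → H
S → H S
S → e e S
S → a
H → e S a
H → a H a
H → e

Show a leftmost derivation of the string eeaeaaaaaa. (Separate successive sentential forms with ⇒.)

S ⇒ H ⇒ eSa ⇒ eHa ⇒ eeSaa ⇒ eeHSaa ⇒ eeaHaSaa ⇒ eeaeSaaSaa ⇒ eeaeaaaSaa ⇒ eeaeaaaaaa

S ⇒ H   [S → H]
H ⇒ eSa   [H → e S a]
eSa ⇒ eHa   [S → H]
eHa ⇒ eeSaa   [H → e S a]
eeSaa ⇒ eeHSaa   [S → H S]
eeHSaa ⇒ eeaHaSaa   [H → a H a]
eeaHaSaa ⇒ eeaeSaaSaa   [H → e S a]
eeaeSaaSaa ⇒ eeaeaaaSaa   [S → a]
eeaeaaaSaa ⇒ eeaeaaaaaa   [S → a]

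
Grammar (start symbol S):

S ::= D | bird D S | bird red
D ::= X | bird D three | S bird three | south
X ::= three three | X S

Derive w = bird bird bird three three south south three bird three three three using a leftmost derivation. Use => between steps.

S => D => bird D three => bird bird D three three => bird bird S bird three three three => bird bird D bird three three three => bird bird bird D three bird three three three => bird bird bird X three bird three three three => bird bird bird X S three bird three three three => bird bird bird X S S three bird three three three => bird bird bird three three S S three bird three three three => bird bird bird three three D S three bird three three three => bird bird bird three three south S three bird three three three => bird bird bird three three south D three bird three three three => bird bird bird three three south south three bird three three three

S => D   [S ::= D]
D => bird D three   [D ::= bird D three]
bird D three => bird bird D three three   [D ::= bird D three]
bird bird D three three => bird bird S bird three three three   [D ::= S bird three]
bird bird S bird three three three => bird bird D bird three three three   [S ::= D]
bird bird D bird three three three => bird bird bird D three bird three three three   [D ::= bird D three]
bird bird bird D three bird three three three => bird bird bird X three bird three three three   [D ::= X]
bird bird bird X three bird three three three => bird bird bird X S three bird three three three   [X ::= X S]
bird bird bird X S three bird three three three => bird bird bird X S S three bird three three three   [X ::= X S]
bird bird bird X S S three bird three three three => bird bird bird three three S S three bird three three three   [X ::= three three]
bird bird bird three three S S three bird three three three => bird bird bird three three D S three bird three three three   [S ::= D]
bird bird bird three three D S three bird three three three => bird bird bird three three south S three bird three three three   [D ::= south]
bird bird bird three three south S three bird three three three => bird bird bird three three south D three bird three three three   [S ::= D]
bird bird bird three three south D three bird three three three => bird bird bird three three south south three bird three three three   [D ::= south]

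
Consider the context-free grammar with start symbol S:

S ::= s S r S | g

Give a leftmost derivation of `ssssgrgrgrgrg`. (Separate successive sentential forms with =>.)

S => sSrS => ssSrSrS => sssSrSrSrS => ssssSrSrSrSrS => ssssgrSrSrSrS => ssssgrgrSrSrS => ssssgrgrgrSrS => ssssgrgrgrgrS => ssssgrgrgrgrg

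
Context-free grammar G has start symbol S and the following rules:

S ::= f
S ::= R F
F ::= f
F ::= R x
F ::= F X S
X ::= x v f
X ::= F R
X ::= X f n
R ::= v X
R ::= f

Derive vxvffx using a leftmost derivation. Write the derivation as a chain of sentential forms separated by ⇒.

S ⇒ RF ⇒ vXF ⇒ vxvfF ⇒ vxvfRx ⇒ vxvffx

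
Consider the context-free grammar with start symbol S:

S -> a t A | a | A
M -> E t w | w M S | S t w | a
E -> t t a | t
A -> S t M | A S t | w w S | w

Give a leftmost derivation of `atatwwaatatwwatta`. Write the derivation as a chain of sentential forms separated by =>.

S => atA => atStM => atatAtM => atatASttM => atatAStSttM => atatwwSStSttM => atatwwaStSttM => atatwwaatSttM => atatwwaatatAttM => atatwwaatatwwSttM => atatwwaatatwwattM => atatwwaatatwwatta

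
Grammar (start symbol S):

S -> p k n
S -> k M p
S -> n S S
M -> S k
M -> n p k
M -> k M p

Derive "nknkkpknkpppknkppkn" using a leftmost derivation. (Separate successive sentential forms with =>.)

S => nSS   [S -> n S S]
nSS => nkMpS   [S -> k M p]
nkMpS => nkSkpS   [M -> S k]
nkSkpS => nknSSkpS   [S -> n S S]
nknSSkpS => nknkMpSkpS   [S -> k M p]
nknkMpSkpS => nknkkMppSkpS   [M -> k M p]
nknkkMppSkpS => nknkkSkppSkpS   [M -> S k]
nknkkSkppSkpS => nknkkpknkppSkpS   [S -> p k n]
nknkkpknkppSkpS => nknkkpknkpppknkpS   [S -> p k n]
nknkkpknkpppknkpS => nknkkpknkpppknkppkn   [S -> p k n]

S => nSS => nkMpS => nkSkpS => nknSSkpS => nknkMpSkpS => nknkkMppSkpS => nknkkSkppSkpS => nknkkpknkppSkpS => nknkkpknkpppknkpS => nknkkpknkpppknkppkn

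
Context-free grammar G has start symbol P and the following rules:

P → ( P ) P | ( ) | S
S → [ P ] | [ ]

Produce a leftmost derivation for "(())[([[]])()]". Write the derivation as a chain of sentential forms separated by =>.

P=>(P)P=>(())P=>(())S=>(())[P]=>(())[(P)P]=>(())[(S)P]=>(())[([P])P]=>(())[([S])P]=>(())[([[]])P]=>(())[([[]])()]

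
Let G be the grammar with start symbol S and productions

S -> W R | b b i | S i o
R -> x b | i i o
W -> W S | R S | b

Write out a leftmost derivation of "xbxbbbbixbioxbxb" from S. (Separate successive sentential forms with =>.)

S => WR => RSR => xbSR => xbWRR => xbRSRR => xbxbSRR => xbxbSioRR => xbxbWRioRR => xbxbWSRioRR => xbxbbSRioRR => xbxbbbbiRioRR => xbxbbbbixbioRR => xbxbbbbixbioxbR => xbxbbbbixbioxbxb

S => WR   [S -> W R]
WR => RSR   [W -> R S]
RSR => xbSR   [R -> x b]
xbSR => xbWRR   [S -> W R]
xbWRR => xbRSRR   [W -> R S]
xbRSRR => xbxbSRR   [R -> x b]
xbxbSRR => xbxbSioRR   [S -> S i o]
xbxbSioRR => xbxbWRioRR   [S -> W R]
xbxbWRioRR => xbxbWSRioRR   [W -> W S]
xbxbWSRioRR => xbxbbSRioRR   [W -> b]
xbxbbSRioRR => xbxbbbbiRioRR   [S -> b b i]
xbxbbbbiRioRR => xbxbbbbixbioRR   [R -> x b]
xbxbbbbixbioRR => xbxbbbbixbioxbR   [R -> x b]
xbxbbbbixbioxbR => xbxbbbbixbioxbxb   [R -> x b]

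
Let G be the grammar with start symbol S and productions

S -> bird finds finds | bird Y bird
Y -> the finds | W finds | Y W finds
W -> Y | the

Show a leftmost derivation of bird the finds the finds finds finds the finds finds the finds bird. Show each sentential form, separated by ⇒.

S ⇒ bird Y bird ⇒ bird Y W finds bird ⇒ bird Y W finds W finds bird ⇒ bird W finds W finds W finds bird ⇒ bird Y finds W finds W finds bird ⇒ bird Y W finds finds W finds W finds bird ⇒ bird W finds W finds finds W finds W finds bird ⇒ bird the finds W finds finds W finds W finds bird ⇒ bird the finds Y finds finds W finds W finds bird ⇒ bird the finds W finds finds finds W finds W finds bird ⇒ bird the finds the finds finds finds W finds W finds bird ⇒ bird the finds the finds finds finds Y finds W finds bird ⇒ bird the finds the finds finds finds the finds finds W finds bird ⇒ bird the finds the finds finds finds the finds finds the finds bird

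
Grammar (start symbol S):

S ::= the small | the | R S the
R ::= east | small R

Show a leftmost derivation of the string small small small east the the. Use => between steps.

S => R S the => small R S the => small small R S the => small small small R S the => small small small east S the => small small small east the the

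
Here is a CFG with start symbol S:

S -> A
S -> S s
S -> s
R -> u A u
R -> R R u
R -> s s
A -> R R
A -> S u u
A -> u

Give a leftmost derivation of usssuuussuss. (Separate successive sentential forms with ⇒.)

S ⇒ A   [S -> A]
A ⇒ RR   [A -> R R]
RR ⇒ RRuR   [R -> R R u]
RRuR ⇒ uAuRuR   [R -> u A u]
uAuRuR ⇒ uSuuuRuR   [A -> S u u]
uSuuuRuR ⇒ uSsuuuRuR   [S -> S s]
uSsuuuRuR ⇒ uSssuuuRuR   [S -> S s]
uSssuuuRuR ⇒ usssuuuRuR   [S -> s]
usssuuuRuR ⇒ usssuuussuR   [R -> s s]
usssuuussuR ⇒ usssuuussuss   [R -> s s]

S⇒A⇒RR⇒RRuR⇒uAuRuR⇒uSuuuRuR⇒uSsuuuRuR⇒uSssuuuRuR⇒usssuuuRuR⇒usssuuussuR⇒usssuuussuss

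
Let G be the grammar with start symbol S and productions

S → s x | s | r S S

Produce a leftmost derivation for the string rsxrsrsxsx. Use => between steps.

S => rSS   [S → r S S]
rSS => rsxS   [S → s x]
rsxS => rsxrSS   [S → r S S]
rsxrSS => rsxrsS   [S → s]
rsxrsS => rsxrsrSS   [S → r S S]
rsxrsrSS => rsxrsrsxS   [S → s x]
rsxrsrsxS => rsxrsrsxsx   [S → s x]

S => rSS => rsxS => rsxrSS => rsxrsS => rsxrsrSS => rsxrsrsxS => rsxrsrsxsx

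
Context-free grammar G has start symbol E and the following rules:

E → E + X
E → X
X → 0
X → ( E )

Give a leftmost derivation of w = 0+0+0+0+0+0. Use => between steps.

E => E+X => E+X+X => E+X+X+X => E+X+X+X+X => E+X+X+X+X+X => X+X+X+X+X+X => 0+X+X+X+X+X => 0+0+X+X+X+X => 0+0+0+X+X+X => 0+0+0+0+X+X => 0+0+0+0+0+X => 0+0+0+0+0+0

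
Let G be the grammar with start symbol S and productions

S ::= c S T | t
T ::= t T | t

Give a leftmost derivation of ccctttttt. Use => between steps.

S => cST => ccSTT => cccSTTT => ccctTTT => cccttTT => ccctttTT => cccttttTT => ccctttttT => ccctttttt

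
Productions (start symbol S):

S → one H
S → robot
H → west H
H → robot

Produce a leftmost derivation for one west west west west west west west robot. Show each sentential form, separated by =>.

S => one H => one west H => one west west H => one west west west H => one west west west west H => one west west west west west H => one west west west west west west H => one west west west west west west west H => one west west west west west west west robot

S => one H   [S → one H]
one H => one west H   [H → west H]
one west H => one west west H   [H → west H]
one west west H => one west west west H   [H → west H]
one west west west H => one west west west west H   [H → west H]
one west west west west H => one west west west west west H   [H → west H]
one west west west west west H => one west west west west west west H   [H → west H]
one west west west west west west H => one west west west west west west west H   [H → west H]
one west west west west west west west H => one west west west west west west west robot   [H → robot]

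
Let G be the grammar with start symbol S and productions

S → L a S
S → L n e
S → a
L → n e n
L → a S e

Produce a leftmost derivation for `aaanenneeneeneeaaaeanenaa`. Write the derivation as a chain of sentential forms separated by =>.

S => LaS   [S → L a S]
LaS => aSeaS   [L → a S e]
aSeaS => aLneeaS   [S → L n e]
aLneeaS => aaSeneeaS   [L → a S e]
aaSeneeaS => aaLneeneeaS   [S → L n e]
aaLneeneeaS => aaaSeneeneeaS   [L → a S e]
aaaSeneeneeaS => aaaLneeneeneeaS   [S → L n e]
aaaLneeneeneeaS => aaanenneeneeneeaS   [L → n e n]
aaanenneeneeneeaS => aaanenneeneeneeaLaS   [S → L a S]
aaanenneeneeneeaLaS => aaanenneeneeneeaaSeaS   [L → a S e]
aaanenneeneeneeaaSeaS => aaanenneeneeneeaaaeaS   [S → a]
aaanenneeneeneeaaaeaS => aaanenneeneeneeaaaeaLaS   [S → L a S]
aaanenneeneeneeaaaeaLaS => aaanenneeneeneeaaaeanenaS   [L → n e n]
aaanenneeneeneeaaaeanenaS => aaanenneeneeneeaaaeanenaa   [S → a]

S=>LaS=>aSeaS=>aLneeaS=>aaSeneeaS=>aaLneeneeaS=>aaaSeneeneeaS=>aaaLneeneeneeaS=>aaanenneeneeneeaS=>aaanenneeneeneeaLaS=>aaanenneeneeneeaaSeaS=>aaanenneeneeneeaaaeaS=>aaanenneeneeneeaaaeaLaS=>aaanenneeneeneeaaaeanenaS=>aaanenneeneeneeaaaeanenaa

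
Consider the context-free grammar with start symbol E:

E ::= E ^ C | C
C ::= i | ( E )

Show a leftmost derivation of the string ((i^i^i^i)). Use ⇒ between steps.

E⇒C⇒(E)⇒(C)⇒((E))⇒((E^C))⇒((E^C^C))⇒((E^C^C^C))⇒((C^C^C^C))⇒((i^C^C^C))⇒((i^i^C^C))⇒((i^i^i^C))⇒((i^i^i^i))

E ⇒ C   [E ::= C]
C ⇒ (E)   [C ::= ( E )]
(E) ⇒ (C)   [E ::= C]
(C) ⇒ ((E))   [C ::= ( E )]
((E)) ⇒ ((E^C))   [E ::= E ^ C]
((E^C)) ⇒ ((E^C^C))   [E ::= E ^ C]
((E^C^C)) ⇒ ((E^C^C^C))   [E ::= E ^ C]
((E^C^C^C)) ⇒ ((C^C^C^C))   [E ::= C]
((C^C^C^C)) ⇒ ((i^C^C^C))   [C ::= i]
((i^C^C^C)) ⇒ ((i^i^C^C))   [C ::= i]
((i^i^C^C)) ⇒ ((i^i^i^C))   [C ::= i]
((i^i^i^C)) ⇒ ((i^i^i^i))   [C ::= i]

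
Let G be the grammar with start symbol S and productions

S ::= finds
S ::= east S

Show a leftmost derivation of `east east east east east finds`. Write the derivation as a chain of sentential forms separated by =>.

S => east S => east east S => east east east S => east east east east S => east east east east east S => east east east east east finds

S => east S   [S ::= east S]
east S => east east S   [S ::= east S]
east east S => east east east S   [S ::= east S]
east east east S => east east east east S   [S ::= east S]
east east east east S => east east east east east S   [S ::= east S]
east east east east east S => east east east east east finds   [S ::= finds]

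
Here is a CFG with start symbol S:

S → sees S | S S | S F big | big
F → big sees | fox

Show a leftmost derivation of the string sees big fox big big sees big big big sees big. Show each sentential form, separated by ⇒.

S ⇒ S F big   [S → S F big]
S F big ⇒ S S F big   [S → S S]
S S F big ⇒ S F big S F big   [S → S F big]
S F big S F big ⇒ S F big F big S F big   [S → S F big]
S F big F big S F big ⇒ sees S F big F big S F big   [S → sees S]
sees S F big F big S F big ⇒ sees big F big F big S F big   [S → big]
sees big F big F big S F big ⇒ sees big fox big F big S F big   [F → fox]
sees big fox big F big S F big ⇒ sees big fox big big sees big S F big   [F → big sees]
sees big fox big big sees big S F big ⇒ sees big fox big big sees big big F big   [S → big]
sees big fox big big sees big big F big ⇒ sees big fox big big sees big big big sees big   [F → big sees]

S ⇒ S F big ⇒ S S F big ⇒ S F big S F big ⇒ S F big F big S F big ⇒ sees S F big F big S F big ⇒ sees big F big F big S F big ⇒ sees big fox big F big S F big ⇒ sees big fox big big sees big S F big ⇒ sees big fox big big sees big big F big ⇒ sees big fox big big sees big big big sees big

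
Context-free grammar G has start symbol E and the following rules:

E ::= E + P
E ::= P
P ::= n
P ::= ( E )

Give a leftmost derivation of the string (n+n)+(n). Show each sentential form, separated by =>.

E => E+P   [E ::= E + P]
E+P => P+P   [E ::= P]
P+P => (E)+P   [P ::= ( E )]
(E)+P => (E+P)+P   [E ::= E + P]
(E+P)+P => (P+P)+P   [E ::= P]
(P+P)+P => (n+P)+P   [P ::= n]
(n+P)+P => (n+n)+P   [P ::= n]
(n+n)+P => (n+n)+(E)   [P ::= ( E )]
(n+n)+(E) => (n+n)+(P)   [E ::= P]
(n+n)+(P) => (n+n)+(n)   [P ::= n]

E => E+P => P+P => (E)+P => (E+P)+P => (P+P)+P => (n+P)+P => (n+n)+P => (n+n)+(E) => (n+n)+(P) => (n+n)+(n)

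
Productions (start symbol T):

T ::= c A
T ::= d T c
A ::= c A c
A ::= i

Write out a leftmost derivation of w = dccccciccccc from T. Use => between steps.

T => dTc => dcAc => dccAcc => dcccAccc => dccccAcccc => dcccccAccccc => dccccciccccc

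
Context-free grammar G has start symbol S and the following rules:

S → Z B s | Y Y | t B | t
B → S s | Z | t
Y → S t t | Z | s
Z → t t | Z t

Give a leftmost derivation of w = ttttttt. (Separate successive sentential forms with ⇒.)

S ⇒ tB   [S → t B]
tB ⇒ tZ   [B → Z]
tZ ⇒ tZt   [Z → Z t]
tZt ⇒ tZtt   [Z → Z t]
tZtt ⇒ tZttt   [Z → Z t]
tZttt ⇒ tZtttt   [Z → Z t]
tZtttt ⇒ ttttttt   [Z → t t]

S ⇒ tB ⇒ tZ ⇒ tZt ⇒ tZtt ⇒ tZttt ⇒ tZtttt ⇒ ttttttt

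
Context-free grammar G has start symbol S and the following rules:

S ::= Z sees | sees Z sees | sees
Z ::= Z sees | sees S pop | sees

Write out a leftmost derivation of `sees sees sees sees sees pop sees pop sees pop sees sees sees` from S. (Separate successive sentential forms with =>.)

S => sees Z sees => sees Z sees sees => sees Z sees sees sees => sees sees S pop sees sees sees => sees sees Z sees pop sees sees sees => sees sees sees S pop sees pop sees sees sees => sees sees sees Z sees pop sees pop sees sees sees => sees sees sees sees S pop sees pop sees pop sees sees sees => sees sees sees sees sees pop sees pop sees pop sees sees sees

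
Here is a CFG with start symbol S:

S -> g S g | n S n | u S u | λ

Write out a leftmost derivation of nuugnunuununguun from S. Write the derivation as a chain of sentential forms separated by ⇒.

S ⇒ nSn   [S -> n S n]
nSn ⇒ nuSun   [S -> u S u]
nuSun ⇒ nuuSuun   [S -> u S u]
nuuSuun ⇒ nuugSguun   [S -> g S g]
nuugSguun ⇒ nuugnSnguun   [S -> n S n]
nuugnSnguun ⇒ nuugnuSunguun   [S -> u S u]
nuugnuSunguun ⇒ nuugnunSnunguun   [S -> n S n]
nuugnunSnunguun ⇒ nuugnunuSununguun   [S -> u S u]
nuugnunuSununguun ⇒ nuugnunuununguun   [S -> λ]

S ⇒ nSn ⇒ nuSun ⇒ nuuSuun ⇒ nuugSguun ⇒ nuugnSnguun ⇒ nuugnuSunguun ⇒ nuugnunSnunguun ⇒ nuugnunuSununguun ⇒ nuugnunuununguun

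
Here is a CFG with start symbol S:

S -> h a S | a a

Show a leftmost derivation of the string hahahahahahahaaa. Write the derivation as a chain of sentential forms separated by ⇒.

S ⇒ haS ⇒ hahaS ⇒ hahahaS ⇒ hahahahaS ⇒ hahahahahaS ⇒ hahahahahahaS ⇒ hahahahahahahaS ⇒ hahahahahahahaaa

S ⇒ haS   [S -> h a S]
haS ⇒ hahaS   [S -> h a S]
hahaS ⇒ hahahaS   [S -> h a S]
hahahaS ⇒ hahahahaS   [S -> h a S]
hahahahaS ⇒ hahahahahaS   [S -> h a S]
hahahahahaS ⇒ hahahahahahaS   [S -> h a S]
hahahahahahaS ⇒ hahahahahahahaS   [S -> h a S]
hahahahahahahaS ⇒ hahahahahahahaaa   [S -> a a]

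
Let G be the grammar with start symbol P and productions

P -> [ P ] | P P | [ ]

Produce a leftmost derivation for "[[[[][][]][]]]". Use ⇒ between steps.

P ⇒ [P]   [P -> [ P ]]
[P] ⇒ [[P]]   [P -> [ P ]]
[[P]] ⇒ [[PP]]   [P -> P P]
[[PP]] ⇒ [[[P]P]]   [P -> [ P ]]
[[[P]P]] ⇒ [[[PP]P]]   [P -> P P]
[[[PP]P]] ⇒ [[[PPP]P]]   [P -> P P]
[[[PPP]P]] ⇒ [[[[]PP]P]]   [P -> [ ]]
[[[[]PP]P]] ⇒ [[[[][]P]P]]   [P -> [ ]]
[[[[][]P]P]] ⇒ [[[[][][]]P]]   [P -> [ ]]
[[[[][][]]P]] ⇒ [[[[][][]][]]]   [P -> [ ]]

P ⇒ [P] ⇒ [[P]] ⇒ [[PP]] ⇒ [[[P]P]] ⇒ [[[PP]P]] ⇒ [[[PPP]P]] ⇒ [[[[]PP]P]] ⇒ [[[[][]P]P]] ⇒ [[[[][][]]P]] ⇒ [[[[][][]][]]]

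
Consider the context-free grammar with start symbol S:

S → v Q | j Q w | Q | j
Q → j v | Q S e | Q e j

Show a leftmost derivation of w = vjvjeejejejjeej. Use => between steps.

S=>vQ=>vQej=>vQSeej=>vQejSeej=>vQejejSeej=>vQejejejSeej=>vQSeejejejSeej=>vjvSeejejejSeej=>vjvjeejejejSeej=>vjvjeejejejjeej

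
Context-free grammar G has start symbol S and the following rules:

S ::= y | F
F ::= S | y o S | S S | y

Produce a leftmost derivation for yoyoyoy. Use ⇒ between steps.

S ⇒ F   [S ::= F]
F ⇒ yoS   [F ::= y o S]
yoS ⇒ yoF   [S ::= F]
yoF ⇒ yoyoS   [F ::= y o S]
yoyoS ⇒ yoyoF   [S ::= F]
yoyoF ⇒ yoyoyoS   [F ::= y o S]
yoyoyoS ⇒ yoyoyoy   [S ::= y]

S⇒F⇒yoS⇒yoF⇒yoyoS⇒yoyoF⇒yoyoyoS⇒yoyoyoy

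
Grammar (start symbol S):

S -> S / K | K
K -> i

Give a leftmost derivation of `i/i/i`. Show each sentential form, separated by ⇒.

S ⇒ S/K ⇒ S/K/K ⇒ K/K/K ⇒ i/K/K ⇒ i/i/K ⇒ i/i/i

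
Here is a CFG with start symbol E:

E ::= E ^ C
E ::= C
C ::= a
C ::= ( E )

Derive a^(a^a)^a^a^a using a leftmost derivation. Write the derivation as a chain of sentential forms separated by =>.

E => E^C   [E ::= E ^ C]
E^C => E^C^C   [E ::= E ^ C]
E^C^C => E^C^C^C   [E ::= E ^ C]
E^C^C^C => E^C^C^C^C   [E ::= E ^ C]
E^C^C^C^C => C^C^C^C^C   [E ::= C]
C^C^C^C^C => a^C^C^C^C   [C ::= a]
a^C^C^C^C => a^(E)^C^C^C   [C ::= ( E )]
a^(E)^C^C^C => a^(E^C)^C^C^C   [E ::= E ^ C]
a^(E^C)^C^C^C => a^(C^C)^C^C^C   [E ::= C]
a^(C^C)^C^C^C => a^(a^C)^C^C^C   [C ::= a]
a^(a^C)^C^C^C => a^(a^a)^C^C^C   [C ::= a]
a^(a^a)^C^C^C => a^(a^a)^a^C^C   [C ::= a]
a^(a^a)^a^C^C => a^(a^a)^a^a^C   [C ::= a]
a^(a^a)^a^a^C => a^(a^a)^a^a^a   [C ::= a]

E=>E^C=>E^C^C=>E^C^C^C=>E^C^C^C^C=>C^C^C^C^C=>a^C^C^C^C=>a^(E)^C^C^C=>a^(E^C)^C^C^C=>a^(C^C)^C^C^C=>a^(a^C)^C^C^C=>a^(a^a)^C^C^C=>a^(a^a)^a^C^C=>a^(a^a)^a^a^C=>a^(a^a)^a^a^a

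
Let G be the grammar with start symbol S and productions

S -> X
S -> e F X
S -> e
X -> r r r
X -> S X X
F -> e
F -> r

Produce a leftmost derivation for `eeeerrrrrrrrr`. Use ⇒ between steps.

S ⇒ eFX ⇒ eeX ⇒ eeSXX ⇒ eeeFXXX ⇒ eeeeXXX ⇒ eeeerrrXX ⇒ eeeerrrrrrX ⇒ eeeerrrrrrrrr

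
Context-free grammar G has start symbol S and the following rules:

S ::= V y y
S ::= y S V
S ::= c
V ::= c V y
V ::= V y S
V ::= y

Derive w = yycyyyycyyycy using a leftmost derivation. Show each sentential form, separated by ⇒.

S ⇒ ySV ⇒ yySVV ⇒ yyVyyVV ⇒ yycVyyyVV ⇒ yycyyyyVV ⇒ yycyyyyVySV ⇒ yycyyyycVyySV ⇒ yycyyyycyyySV ⇒ yycyyyycyyycV ⇒ yycyyyycyyycy

S ⇒ ySV   [S ::= y S V]
ySV ⇒ yySVV   [S ::= y S V]
yySVV ⇒ yyVyyVV   [S ::= V y y]
yyVyyVV ⇒ yycVyyyVV   [V ::= c V y]
yycVyyyVV ⇒ yycyyyyVV   [V ::= y]
yycyyyyVV ⇒ yycyyyyVySV   [V ::= V y S]
yycyyyyVySV ⇒ yycyyyycVyySV   [V ::= c V y]
yycyyyycVyySV ⇒ yycyyyycyyySV   [V ::= y]
yycyyyycyyySV ⇒ yycyyyycyyycV   [S ::= c]
yycyyyycyyycV ⇒ yycyyyycyyycy   [V ::= y]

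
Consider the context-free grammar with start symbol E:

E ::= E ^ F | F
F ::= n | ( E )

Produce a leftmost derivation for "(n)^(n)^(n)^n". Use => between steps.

E => E^F   [E ::= E ^ F]
E^F => E^F^F   [E ::= E ^ F]
E^F^F => E^F^F^F   [E ::= E ^ F]
E^F^F^F => F^F^F^F   [E ::= F]
F^F^F^F => (E)^F^F^F   [F ::= ( E )]
(E)^F^F^F => (F)^F^F^F   [E ::= F]
(F)^F^F^F => (n)^F^F^F   [F ::= n]
(n)^F^F^F => (n)^(E)^F^F   [F ::= ( E )]
(n)^(E)^F^F => (n)^(F)^F^F   [E ::= F]
(n)^(F)^F^F => (n)^(n)^F^F   [F ::= n]
(n)^(n)^F^F => (n)^(n)^(E)^F   [F ::= ( E )]
(n)^(n)^(E)^F => (n)^(n)^(F)^F   [E ::= F]
(n)^(n)^(F)^F => (n)^(n)^(n)^F   [F ::= n]
(n)^(n)^(n)^F => (n)^(n)^(n)^n   [F ::= n]

E => E^F => E^F^F => E^F^F^F => F^F^F^F => (E)^F^F^F => (F)^F^F^F => (n)^F^F^F => (n)^(E)^F^F => (n)^(F)^F^F => (n)^(n)^F^F => (n)^(n)^(E)^F => (n)^(n)^(F)^F => (n)^(n)^(n)^F => (n)^(n)^(n)^n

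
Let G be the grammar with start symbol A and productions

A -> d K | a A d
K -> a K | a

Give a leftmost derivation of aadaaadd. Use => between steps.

A => aAd => aaAdd => aadKdd => aadaKdd => aadaaKdd => aadaaadd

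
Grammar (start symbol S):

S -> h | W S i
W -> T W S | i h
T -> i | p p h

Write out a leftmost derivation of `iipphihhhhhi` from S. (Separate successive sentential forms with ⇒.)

S ⇒ WSi ⇒ TWSSi ⇒ iWSSi ⇒ iTWSSSi ⇒ iiWSSSi ⇒ iiTWSSSSi ⇒ iipphWSSSSi ⇒ iipphihSSSSi ⇒ iipphihhSSSi ⇒ iipphihhhSSi ⇒ iipphihhhhSi ⇒ iipphihhhhhi

S ⇒ WSi   [S -> W S i]
WSi ⇒ TWSSi   [W -> T W S]
TWSSi ⇒ iWSSi   [T -> i]
iWSSi ⇒ iTWSSSi   [W -> T W S]
iTWSSSi ⇒ iiWSSSi   [T -> i]
iiWSSSi ⇒ iiTWSSSSi   [W -> T W S]
iiTWSSSSi ⇒ iipphWSSSSi   [T -> p p h]
iipphWSSSSi ⇒ iipphihSSSSi   [W -> i h]
iipphihSSSSi ⇒ iipphihhSSSi   [S -> h]
iipphihhSSSi ⇒ iipphihhhSSi   [S -> h]
iipphihhhSSi ⇒ iipphihhhhSi   [S -> h]
iipphihhhhSi ⇒ iipphihhhhhi   [S -> h]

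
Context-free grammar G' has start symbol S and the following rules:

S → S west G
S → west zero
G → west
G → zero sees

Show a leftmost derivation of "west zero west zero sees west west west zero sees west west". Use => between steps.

S => S west G => S west G west G => S west G west G west G => S west G west G west G west G => west zero west G west G west G west G => west zero west zero sees west G west G west G => west zero west zero sees west west west G west G => west zero west zero sees west west west zero sees west G => west zero west zero sees west west west zero sees west west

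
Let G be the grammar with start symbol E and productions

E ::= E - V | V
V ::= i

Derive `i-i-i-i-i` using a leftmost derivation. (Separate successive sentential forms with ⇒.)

E ⇒ E-V ⇒ E-V-V ⇒ E-V-V-V ⇒ E-V-V-V-V ⇒ V-V-V-V-V ⇒ i-V-V-V-V ⇒ i-i-V-V-V ⇒ i-i-i-V-V ⇒ i-i-i-i-V ⇒ i-i-i-i-i

E ⇒ E-V   [E ::= E - V]
E-V ⇒ E-V-V   [E ::= E - V]
E-V-V ⇒ E-V-V-V   [E ::= E - V]
E-V-V-V ⇒ E-V-V-V-V   [E ::= E - V]
E-V-V-V-V ⇒ V-V-V-V-V   [E ::= V]
V-V-V-V-V ⇒ i-V-V-V-V   [V ::= i]
i-V-V-V-V ⇒ i-i-V-V-V   [V ::= i]
i-i-V-V-V ⇒ i-i-i-V-V   [V ::= i]
i-i-i-V-V ⇒ i-i-i-i-V   [V ::= i]
i-i-i-i-V ⇒ i-i-i-i-i   [V ::= i]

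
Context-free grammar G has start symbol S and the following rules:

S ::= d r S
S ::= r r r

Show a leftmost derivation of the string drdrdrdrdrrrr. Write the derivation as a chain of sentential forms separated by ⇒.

S ⇒ drS   [S ::= d r S]
drS ⇒ drdrS   [S ::= d r S]
drdrS ⇒ drdrdrS   [S ::= d r S]
drdrdrS ⇒ drdrdrdrS   [S ::= d r S]
drdrdrdrS ⇒ drdrdrdrdrS   [S ::= d r S]
drdrdrdrdrS ⇒ drdrdrdrdrrrr   [S ::= r r r]

S⇒drS⇒drdrS⇒drdrdrS⇒drdrdrdrS⇒drdrdrdrdrS⇒drdrdrdrdrrrr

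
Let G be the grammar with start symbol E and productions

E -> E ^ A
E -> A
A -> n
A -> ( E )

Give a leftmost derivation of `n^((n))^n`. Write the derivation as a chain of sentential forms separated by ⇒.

E⇒E^A⇒E^A^A⇒A^A^A⇒n^A^A⇒n^(E)^A⇒n^(A)^A⇒n^((E))^A⇒n^((A))^A⇒n^((n))^A⇒n^((n))^n

E ⇒ E^A   [E -> E ^ A]
E^A ⇒ E^A^A   [E -> E ^ A]
E^A^A ⇒ A^A^A   [E -> A]
A^A^A ⇒ n^A^A   [A -> n]
n^A^A ⇒ n^(E)^A   [A -> ( E )]
n^(E)^A ⇒ n^(A)^A   [E -> A]
n^(A)^A ⇒ n^((E))^A   [A -> ( E )]
n^((E))^A ⇒ n^((A))^A   [E -> A]
n^((A))^A ⇒ n^((n))^A   [A -> n]
n^((n))^A ⇒ n^((n))^n   [A -> n]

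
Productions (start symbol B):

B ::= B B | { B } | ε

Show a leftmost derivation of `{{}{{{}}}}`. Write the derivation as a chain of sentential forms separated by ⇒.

B⇒BB⇒{B}B⇒{BB}B⇒{{B}B}B⇒{{}B}B⇒{{}{B}}B⇒{{}{BB}}B⇒{{}{{B}B}}B⇒{{}{{BB}B}}B⇒{{}{{{B}B}B}}B⇒{{}{{{}B}B}}B⇒{{}{{{}}B}}B⇒{{}{{{}}}}B⇒{{}{{{}}}}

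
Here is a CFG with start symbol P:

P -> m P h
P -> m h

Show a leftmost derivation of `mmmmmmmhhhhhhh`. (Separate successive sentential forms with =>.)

P => mPh   [P -> m P h]
mPh => mmPhh   [P -> m P h]
mmPhh => mmmPhhh   [P -> m P h]
mmmPhhh => mmmmPhhhh   [P -> m P h]
mmmmPhhhh => mmmmmPhhhhh   [P -> m P h]
mmmmmPhhhhh => mmmmmmPhhhhhh   [P -> m P h]
mmmmmmPhhhhhh => mmmmmmmhhhhhhh   [P -> m h]

P => mPh => mmPhh => mmmPhhh => mmmmPhhhh => mmmmmPhhhhh => mmmmmmPhhhhhh => mmmmmmmhhhhhhh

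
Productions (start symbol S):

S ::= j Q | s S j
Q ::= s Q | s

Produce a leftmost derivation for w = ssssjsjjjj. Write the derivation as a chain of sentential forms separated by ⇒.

S ⇒ sSj   [S ::= s S j]
sSj ⇒ ssSjj   [S ::= s S j]
ssSjj ⇒ sssSjjj   [S ::= s S j]
sssSjjj ⇒ ssssSjjjj   [S ::= s S j]
ssssSjjjj ⇒ ssssjQjjjj   [S ::= j Q]
ssssjQjjjj ⇒ ssssjsjjjj   [Q ::= s]

S ⇒ sSj ⇒ ssSjj ⇒ sssSjjj ⇒ ssssSjjjj ⇒ ssssjQjjjj ⇒ ssssjsjjjj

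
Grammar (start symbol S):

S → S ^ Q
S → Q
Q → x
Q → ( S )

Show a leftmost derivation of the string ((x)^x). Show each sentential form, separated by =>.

S => Q => (S) => (S^Q) => (Q^Q) => ((S)^Q) => ((Q)^Q) => ((x)^Q) => ((x)^x)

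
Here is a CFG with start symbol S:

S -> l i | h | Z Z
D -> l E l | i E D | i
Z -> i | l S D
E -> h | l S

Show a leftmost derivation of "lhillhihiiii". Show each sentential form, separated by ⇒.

S⇒ZZ⇒lSDZ⇒lhDZ⇒lhiEDZ⇒lhilSDZ⇒lhilZZDZ⇒lhillSDZDZ⇒lhillhDZDZ⇒lhillhiEDZDZ⇒lhillhihDZDZ⇒lhillhihiZDZ⇒lhillhihiiDZ⇒lhillhihiiiZ⇒lhillhihiiii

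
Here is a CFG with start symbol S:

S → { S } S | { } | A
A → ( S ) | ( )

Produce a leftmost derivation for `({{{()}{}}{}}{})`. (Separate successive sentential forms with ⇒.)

S ⇒ A ⇒ (S) ⇒ ({S}S) ⇒ ({{S}S}S) ⇒ ({{{S}S}S}S) ⇒ ({{{A}S}S}S) ⇒ ({{{()}S}S}S) ⇒ ({{{()}{}}S}S) ⇒ ({{{()}{}}{}}S) ⇒ ({{{()}{}}{}}{})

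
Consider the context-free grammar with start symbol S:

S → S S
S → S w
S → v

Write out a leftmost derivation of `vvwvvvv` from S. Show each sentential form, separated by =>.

S=>SS=>SSS=>SSSS=>SSSSS=>SwSSSS=>SSwSSSS=>vSwSSSS=>vvwSSSS=>vvwvSSS=>vvwvvSS=>vvwvvvS=>vvwvvvv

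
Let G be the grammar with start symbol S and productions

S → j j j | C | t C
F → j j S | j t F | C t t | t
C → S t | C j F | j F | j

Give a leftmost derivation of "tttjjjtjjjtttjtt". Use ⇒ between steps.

S ⇒ tC ⇒ tSt ⇒ ttCt ⇒ ttCjFt ⇒ ttStjFt ⇒ tttCtjFt ⇒ tttSttjFt ⇒ tttCttjFt ⇒ tttjFttjFt ⇒ tttjjjSttjFt ⇒ tttjjjtCttjFt ⇒ tttjjjtStttjFt ⇒ tttjjjtjjjtttjFt ⇒ tttjjjtjjjtttjtt

S ⇒ tC   [S → t C]
tC ⇒ tSt   [C → S t]
tSt ⇒ ttCt   [S → t C]
ttCt ⇒ ttCjFt   [C → C j F]
ttCjFt ⇒ ttStjFt   [C → S t]
ttStjFt ⇒ tttCtjFt   [S → t C]
tttCtjFt ⇒ tttSttjFt   [C → S t]
tttSttjFt ⇒ tttCttjFt   [S → C]
tttCttjFt ⇒ tttjFttjFt   [C → j F]
tttjFttjFt ⇒ tttjjjSttjFt   [F → j j S]
tttjjjSttjFt ⇒ tttjjjtCttjFt   [S → t C]
tttjjjtCttjFt ⇒ tttjjjtStttjFt   [C → S t]
tttjjjtStttjFt ⇒ tttjjjtjjjtttjFt   [S → j j j]
tttjjjtjjjtttjFt ⇒ tttjjjtjjjtttjtt   [F → t]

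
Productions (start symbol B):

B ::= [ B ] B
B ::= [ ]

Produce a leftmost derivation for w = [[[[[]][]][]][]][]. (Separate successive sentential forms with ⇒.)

B ⇒ [B]B ⇒ [[B]B]B ⇒ [[[B]B]B]B ⇒ [[[[B]B]B]B]B ⇒ [[[[[]]B]B]B]B ⇒ [[[[[]][]]B]B]B ⇒ [[[[[]][]][]]B]B ⇒ [[[[[]][]][]][]]B ⇒ [[[[[]][]][]][]][]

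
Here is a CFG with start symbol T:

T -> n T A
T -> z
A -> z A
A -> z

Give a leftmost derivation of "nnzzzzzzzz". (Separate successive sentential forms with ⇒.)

T⇒nTA⇒nnTAA⇒nnzAA⇒nnzzAA⇒nnzzzAA⇒nnzzzzAA⇒nnzzzzzAA⇒nnzzzzzzAA⇒nnzzzzzzzA⇒nnzzzzzzzz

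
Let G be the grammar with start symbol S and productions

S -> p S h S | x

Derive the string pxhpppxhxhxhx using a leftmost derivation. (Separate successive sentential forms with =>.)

S => pShS   [S -> p S h S]
pShS => pxhS   [S -> x]
pxhS => pxhpShS   [S -> p S h S]
pxhpShS => pxhppShShS   [S -> p S h S]
pxhppShShS => pxhpppShShShS   [S -> p S h S]
pxhpppShShShS => pxhpppxhShShS   [S -> x]
pxhpppxhShShS => pxhpppxhxhShS   [S -> x]
pxhpppxhxhShS => pxhpppxhxhxhS   [S -> x]
pxhpppxhxhxhS => pxhpppxhxhxhx   [S -> x]

S => pShS => pxhS => pxhpShS => pxhppShShS => pxhpppShShShS => pxhpppxhShShS => pxhpppxhxhShS => pxhpppxhxhxhS => pxhpppxhxhxhx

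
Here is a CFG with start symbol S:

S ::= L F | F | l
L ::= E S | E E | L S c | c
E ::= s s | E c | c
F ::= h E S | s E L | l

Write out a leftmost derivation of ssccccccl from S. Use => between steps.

S => LF   [S ::= L F]
LF => EEF   [L ::= E E]
EEF => EcEF   [E ::= E c]
EcEF => EccEF   [E ::= E c]
EccEF => EcccEF   [E ::= E c]
EcccEF => EccccEF   [E ::= E c]
EccccEF => EcccccEF   [E ::= E c]
EcccccEF => sscccccEF   [E ::= s s]
sscccccEF => ssccccccF   [E ::= c]
ssccccccF => ssccccccl   [F ::= l]

S => LF => EEF => EcEF => EccEF => EcccEF => EccccEF => EcccccEF => sscccccEF => ssccccccF => ssccccccl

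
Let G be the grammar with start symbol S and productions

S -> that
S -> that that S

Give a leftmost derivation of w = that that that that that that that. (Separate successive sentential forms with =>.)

S => that that S => that that that that S => that that that that that that S => that that that that that that that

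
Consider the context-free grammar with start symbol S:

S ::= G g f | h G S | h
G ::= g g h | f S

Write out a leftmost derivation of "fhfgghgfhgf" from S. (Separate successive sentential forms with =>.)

S=>Ggf=>fSgf=>fhGSgf=>fhfSSgf=>fhfGgfSgf=>fhfgghgfSgf=>fhfgghgfhgf

S => Ggf   [S ::= G g f]
Ggf => fSgf   [G ::= f S]
fSgf => fhGSgf   [S ::= h G S]
fhGSgf => fhfSSgf   [G ::= f S]
fhfSSgf => fhfGgfSgf   [S ::= G g f]
fhfGgfSgf => fhfgghgfSgf   [G ::= g g h]
fhfgghgfSgf => fhfgghgfhgf   [S ::= h]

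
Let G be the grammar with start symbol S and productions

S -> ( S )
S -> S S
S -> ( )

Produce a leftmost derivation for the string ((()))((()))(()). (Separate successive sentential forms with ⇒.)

S⇒SS⇒SSS⇒(S)SS⇒((S))SS⇒((()))SS⇒((()))(S)S⇒((()))((S))S⇒((()))((()))S⇒((()))((()))(S)⇒((()))((()))(())

S ⇒ SS   [S -> S S]
SS ⇒ SSS   [S -> S S]
SSS ⇒ (S)SS   [S -> ( S )]
(S)SS ⇒ ((S))SS   [S -> ( S )]
((S))SS ⇒ ((()))SS   [S -> ( )]
((()))SS ⇒ ((()))(S)S   [S -> ( S )]
((()))(S)S ⇒ ((()))((S))S   [S -> ( S )]
((()))((S))S ⇒ ((()))((()))S   [S -> ( )]
((()))((()))S ⇒ ((()))((()))(S)   [S -> ( S )]
((()))((()))(S) ⇒ ((()))((()))(())   [S -> ( )]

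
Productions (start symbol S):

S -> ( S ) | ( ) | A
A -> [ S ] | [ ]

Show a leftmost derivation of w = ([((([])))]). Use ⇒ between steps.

S ⇒ (S)   [S -> ( S )]
(S) ⇒ (A)   [S -> A]
(A) ⇒ ([S])   [A -> [ S ]]
([S]) ⇒ ([(S)])   [S -> ( S )]
([(S)]) ⇒ ([((S))])   [S -> ( S )]
([((S))]) ⇒ ([(((S)))])   [S -> ( S )]
([(((S)))]) ⇒ ([(((A)))])   [S -> A]
([(((A)))]) ⇒ ([((([])))])   [A -> [ ]]

S ⇒ (S) ⇒ (A) ⇒ ([S]) ⇒ ([(S)]) ⇒ ([((S))]) ⇒ ([(((S)))]) ⇒ ([(((A)))]) ⇒ ([((([])))])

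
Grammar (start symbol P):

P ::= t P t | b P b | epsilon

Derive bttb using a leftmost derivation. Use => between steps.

P => bPb   [P ::= b P b]
bPb => btPtb   [P ::= t P t]
btPtb => bttb   [P ::= epsilon]

P => bPb => btPtb => bttb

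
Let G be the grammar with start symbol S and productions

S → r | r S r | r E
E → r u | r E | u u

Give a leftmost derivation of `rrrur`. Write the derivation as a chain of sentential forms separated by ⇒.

S ⇒ rSr   [S → r S r]
rSr ⇒ rrEr   [S → r E]
rrEr ⇒ rrrur   [E → r u]

S ⇒ rSr ⇒ rrEr ⇒ rrrur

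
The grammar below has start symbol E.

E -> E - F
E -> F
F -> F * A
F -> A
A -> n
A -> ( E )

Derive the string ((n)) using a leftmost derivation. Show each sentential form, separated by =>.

E=>F=>A=>(E)=>(F)=>(A)=>((E))=>((F))=>((A))=>((n))

E => F   [E -> F]
F => A   [F -> A]
A => (E)   [A -> ( E )]
(E) => (F)   [E -> F]
(F) => (A)   [F -> A]
(A) => ((E))   [A -> ( E )]
((E)) => ((F))   [E -> F]
((F)) => ((A))   [F -> A]
((A)) => ((n))   [A -> n]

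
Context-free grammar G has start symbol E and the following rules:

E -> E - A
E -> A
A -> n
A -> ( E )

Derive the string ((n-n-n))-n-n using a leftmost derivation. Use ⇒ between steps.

E ⇒ E-A   [E -> E - A]
E-A ⇒ E-A-A   [E -> E - A]
E-A-A ⇒ A-A-A   [E -> A]
A-A-A ⇒ (E)-A-A   [A -> ( E )]
(E)-A-A ⇒ (A)-A-A   [E -> A]
(A)-A-A ⇒ ((E))-A-A   [A -> ( E )]
((E))-A-A ⇒ ((E-A))-A-A   [E -> E - A]
((E-A))-A-A ⇒ ((E-A-A))-A-A   [E -> E - A]
((E-A-A))-A-A ⇒ ((A-A-A))-A-A   [E -> A]
((A-A-A))-A-A ⇒ ((n-A-A))-A-A   [A -> n]
((n-A-A))-A-A ⇒ ((n-n-A))-A-A   [A -> n]
((n-n-A))-A-A ⇒ ((n-n-n))-A-A   [A -> n]
((n-n-n))-A-A ⇒ ((n-n-n))-n-A   [A -> n]
((n-n-n))-n-A ⇒ ((n-n-n))-n-n   [A -> n]

E⇒E-A⇒E-A-A⇒A-A-A⇒(E)-A-A⇒(A)-A-A⇒((E))-A-A⇒((E-A))-A-A⇒((E-A-A))-A-A⇒((A-A-A))-A-A⇒((n-A-A))-A-A⇒((n-n-A))-A-A⇒((n-n-n))-A-A⇒((n-n-n))-n-A⇒((n-n-n))-n-n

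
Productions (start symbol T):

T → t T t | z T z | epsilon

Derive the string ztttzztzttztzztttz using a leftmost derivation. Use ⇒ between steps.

T ⇒ zTz ⇒ ztTtz ⇒ zttTttz ⇒ ztttTtttz ⇒ ztttzTztttz ⇒ ztttzzTzztttz ⇒ ztttzztTtzztttz ⇒ ztttzztzTztzztttz ⇒ ztttzztztTtztzztttz ⇒ ztttzztzttztzztttz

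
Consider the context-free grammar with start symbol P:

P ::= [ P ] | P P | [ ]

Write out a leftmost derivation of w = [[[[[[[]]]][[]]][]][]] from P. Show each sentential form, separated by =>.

P => [P]   [P ::= [ P ]]
[P] => [PP]   [P ::= P P]
[PP] => [[P]P]   [P ::= [ P ]]
[[P]P] => [[PP]P]   [P ::= P P]
[[PP]P] => [[[P]P]P]   [P ::= [ P ]]
[[[P]P]P] => [[[PP]P]P]   [P ::= P P]
[[[PP]P]P] => [[[[P]P]P]P]   [P ::= [ P ]]
[[[[P]P]P]P] => [[[[[P]]P]P]P]   [P ::= [ P ]]
[[[[[P]]P]P]P] => [[[[[[P]]]P]P]P]   [P ::= [ P ]]
[[[[[[P]]]P]P]P] => [[[[[[[]]]]P]P]P]   [P ::= [ ]]
[[[[[[[]]]]P]P]P] => [[[[[[[]]]][P]]P]P]   [P ::= [ P ]]
[[[[[[[]]]][P]]P]P] => [[[[[[[]]]][[]]]P]P]   [P ::= [ ]]
[[[[[[[]]]][[]]]P]P] => [[[[[[[]]]][[]]][]]P]   [P ::= [ ]]
[[[[[[[]]]][[]]][]]P] => [[[[[[[]]]][[]]][]][]]   [P ::= [ ]]

P => [P] => [PP] => [[P]P] => [[PP]P] => [[[P]P]P] => [[[PP]P]P] => [[[[P]P]P]P] => [[[[[P]]P]P]P] => [[[[[[P]]]P]P]P] => [[[[[[[]]]]P]P]P] => [[[[[[[]]]][P]]P]P] => [[[[[[[]]]][[]]]P]P] => [[[[[[[]]]][[]]][]]P] => [[[[[[[]]]][[]]][]][]]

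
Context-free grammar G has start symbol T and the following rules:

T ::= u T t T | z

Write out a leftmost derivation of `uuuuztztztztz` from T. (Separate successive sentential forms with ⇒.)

T ⇒ uTtT   [T ::= u T t T]
uTtT ⇒ uuTtTtT   [T ::= u T t T]
uuTtTtT ⇒ uuuTtTtTtT   [T ::= u T t T]
uuuTtTtTtT ⇒ uuuuTtTtTtTtT   [T ::= u T t T]
uuuuTtTtTtTtT ⇒ uuuuztTtTtTtT   [T ::= z]
uuuuztTtTtTtT ⇒ uuuuztztTtTtT   [T ::= z]
uuuuztztTtTtT ⇒ uuuuztztztTtT   [T ::= z]
uuuuztztztTtT ⇒ uuuuztztztztT   [T ::= z]
uuuuztztztztT ⇒ uuuuztztztztz   [T ::= z]

T ⇒ uTtT ⇒ uuTtTtT ⇒ uuuTtTtTtT ⇒ uuuuTtTtTtTtT ⇒ uuuuztTtTtTtT ⇒ uuuuztztTtTtT ⇒ uuuuztztztTtT ⇒ uuuuztztztztT ⇒ uuuuztztztztz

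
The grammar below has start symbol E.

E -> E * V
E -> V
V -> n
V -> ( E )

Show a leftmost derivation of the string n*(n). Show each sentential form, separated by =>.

E=>E*V=>V*V=>n*V=>n*(E)=>n*(V)=>n*(n)

E => E*V   [E -> E * V]
E*V => V*V   [E -> V]
V*V => n*V   [V -> n]
n*V => n*(E)   [V -> ( E )]
n*(E) => n*(V)   [E -> V]
n*(V) => n*(n)   [V -> n]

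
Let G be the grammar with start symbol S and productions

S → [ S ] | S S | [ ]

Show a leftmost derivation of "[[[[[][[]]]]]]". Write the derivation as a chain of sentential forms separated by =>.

S => [S] => [[S]] => [[[S]]] => [[[[S]]]] => [[[[SS]]]] => [[[[[]S]]]] => [[[[[][S]]]]] => [[[[[][[]]]]]]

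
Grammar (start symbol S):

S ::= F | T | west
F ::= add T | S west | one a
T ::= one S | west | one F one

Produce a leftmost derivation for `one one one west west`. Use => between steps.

S => T => one S => one T => one one S => one one T => one one one S => one one one F => one one one S west => one one one west west

S => T   [S ::= T]
T => one S   [T ::= one S]
one S => one T   [S ::= T]
one T => one one S   [T ::= one S]
one one S => one one T   [S ::= T]
one one T => one one one S   [T ::= one S]
one one one S => one one one F   [S ::= F]
one one one F => one one one S west   [F ::= S west]
one one one S west => one one one west west   [S ::= west]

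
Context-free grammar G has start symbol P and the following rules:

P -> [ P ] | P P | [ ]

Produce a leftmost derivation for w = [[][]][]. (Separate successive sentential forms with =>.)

P => PP   [P -> P P]
PP => [P]P   [P -> [ P ]]
[P]P => [PP]P   [P -> P P]
[PP]P => [[]P]P   [P -> [ ]]
[[]P]P => [[][]]P   [P -> [ ]]
[[][]]P => [[][]][]   [P -> [ ]]

P => PP => [P]P => [PP]P => [[]P]P => [[][]]P => [[][]][]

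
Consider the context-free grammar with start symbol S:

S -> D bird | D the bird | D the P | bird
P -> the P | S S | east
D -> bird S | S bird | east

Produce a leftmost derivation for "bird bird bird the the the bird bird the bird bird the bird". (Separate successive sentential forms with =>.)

S => D the bird   [S -> D the bird]
D the bird => bird S the bird   [D -> bird S]
bird S the bird => bird D the P the bird   [S -> D the P]
bird D the P the bird => bird bird S the P the bird   [D -> bird S]
bird bird S the P the bird => bird bird bird the P the bird   [S -> bird]
bird bird bird the P the bird => bird bird bird the the P the bird   [P -> the P]
bird bird bird the the P the bird => bird bird bird the the the P the bird   [P -> the P]
bird bird bird the the the P the bird => bird bird bird the the the S S the bird   [P -> S S]
bird bird bird the the the S S the bird => bird bird bird the the the D the bird S the bird   [S -> D the bird]
bird bird bird the the the D the bird S the bird => bird bird bird the the the bird S the bird S the bird   [D -> bird S]
bird bird bird the the the bird S the bird S the bird => bird bird bird the the the bird bird the bird S the bird   [S -> bird]
bird bird bird the the the bird bird the bird S the bird => bird bird bird the the the bird bird the bird bird the bird   [S -> bird]

S => D the bird => bird S the bird => bird D the P the bird => bird bird S the P the bird => bird bird bird the P the bird => bird bird bird the the P the bird => bird bird bird the the the P the bird => bird bird bird the the the S S the bird => bird bird bird the the the D the bird S the bird => bird bird bird the the the bird S the bird S the bird => bird bird bird the the the bird bird the bird S the bird => bird bird bird the the the bird bird the bird bird the bird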